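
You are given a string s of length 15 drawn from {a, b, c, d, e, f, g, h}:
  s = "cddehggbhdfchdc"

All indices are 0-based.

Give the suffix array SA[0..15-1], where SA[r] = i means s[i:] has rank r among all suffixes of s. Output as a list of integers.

[7, 14, 0, 11, 13, 1, 2, 9, 3, 10, 6, 5, 12, 8, 4]

rank→(start, suffix):
  0 → (7, 'bhdfchdc')
  1 → (14, 'c')
  2 → (0, 'cddehggbhdfchdc')
  3 → (11, 'chdc')
  4 → (13, 'dc')
  5 → (1, 'ddehggbhdfchdc')
  6 → (2, 'dehggbhdfchdc')
  7 → (9, 'dfchdc')
  8 → (3, 'ehggbhdfchdc')
  9 → (10, 'fchdc')
  10 → (6, 'gbhdfchdc')
  11 → (5, 'ggbhdfchdc')
  12 → (12, 'hdc')
  13 → (8, 'hdfchdc')
  14 → (4, 'hggbhdfchdc')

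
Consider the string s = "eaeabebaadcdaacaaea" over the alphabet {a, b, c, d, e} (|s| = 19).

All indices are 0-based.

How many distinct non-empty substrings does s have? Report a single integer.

170

sorted suffixes:
  #0 SA[0]=18  'a'
  #1 SA[1]=12  'aacaaea'
  #2 SA[2]=7  'aadcdaacaaea'
  #3 SA[3]=15  'aaea'
  #4 SA[4]=3  'abebaadcdaacaaea'
  #5 SA[5]=13  'acaaea'
  #6 SA[6]=8  'adcdaacaaea'
  #7 SA[7]=16  'aea'
  #8 SA[8]=1  'aeabebaadcdaacaaea'
  #9 SA[9]=6  'baadcdaacaaea'
  #10 SA[10]=4  'bebaadcdaacaaea'
  #11 SA[11]=14  'caaea'
  #12 SA[12]=10  'cdaacaaea'
  #13 SA[13]=11  'daacaaea'
  #14 SA[14]=9  'dcdaacaaea'
  #15 SA[15]=17  'ea'
  #16 SA[16]=2  'eabebaadcdaacaaea'
  #17 SA[17]=0  'eaeabebaadcdaacaaea'
  #18 SA[18]=5  'ebaadcdaacaaea'

SA = [18, 12, 7, 15, 3, 13, 8, 16, 1, 6, 4, 14, 10, 11, 9, 17, 2, 0, 5]
i: (SA[i-1],SA[i]) lcp shared
  1: (18,12) 1 'a'
  2: (12,7) 2 'aa'
  3: (7,15) 2 'aa'
  4: (15,3) 1 'a'
  5: (3,13) 1 'a'
  6: (13,8) 1 'a'
  7: (8,16) 1 'a'
  8: (16,1) 3 'aea'
  9: (1,6) 0 ''
  10: (6,4) 1 'b'
  11: (4,14) 0 ''
  12: (14,10) 1 'c'
  13: (10,11) 0 ''
  14: (11,9) 1 'd'
  15: (9,17) 0 ''
  16: (17,2) 2 'ea'
  17: (2,0) 2 'ea'
  18: (0,5) 1 'e'

n(n+1)/2 = 19·20/2 = 190
Σ LCP = 0 + 1 + 2 + 2 + 1 + 1 + 1 + 1 + 3 + 0 + 1 + 0 + 1 + 0 + 1 + 0 + 2 + 2 + 1 = 20
distinct = 190 − 20 = 170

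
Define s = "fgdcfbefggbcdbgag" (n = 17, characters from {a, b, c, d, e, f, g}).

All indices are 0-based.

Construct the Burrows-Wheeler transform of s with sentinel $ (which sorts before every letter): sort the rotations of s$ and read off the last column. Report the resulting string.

gggfdbdcgbc$eabgff

rank  rotation            last
    0  $fgdcfbefggbcdbgag  g
    1  ag$fgdcfbefggbcdbg  g
    2  bcdbgag$fgdcfbefgg  g
    3  befggbcdbgag$fgdcf  f
    4  bgag$fgdcfbefggbcd  d
    5  cdbgag$fgdcfbefggb  b
    6  cfbefggbcdbgag$fgd  d
    7  dbgag$fgdcfbefggbc  c
    8  dcfbefggbcdbgag$fg  g
    9  efggbcdbgag$fgdcfb  b
   10  fbefggbcdbgag$fgdc  c
   11  fgdcfbefggbcdbgag$  $
   12  fggbcdbgag$fgdcfbe  e
   13  g$fgdcfbefggbcdbga  a
   14  gag$fgdcfbefggbcdb  b
   15  gbcdbgag$fgdcfbefg  g
   16  gdcfbefggbcdbgag$f  f
   17  ggbcdbgag$fgdcfbef  f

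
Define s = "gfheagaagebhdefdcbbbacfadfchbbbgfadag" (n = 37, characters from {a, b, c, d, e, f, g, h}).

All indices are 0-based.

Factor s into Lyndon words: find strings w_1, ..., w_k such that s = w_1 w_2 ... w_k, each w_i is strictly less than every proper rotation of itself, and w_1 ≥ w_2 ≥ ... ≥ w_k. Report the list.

emit factor 1: 'g' (i=0, period=1)
emit factor 2: 'fh' (i=1, period=2)
emit factor 3: 'e' (i=3, period=1)
emit factor 4: 'ag' (i=4, period=2)
emit factor 5: 'aagebhdefdcbbbacfadfchbbbgfadag' (i=6, period=31)

["g", "fh", "e", "ag", "aagebhdefdcbbbacfadfchbbbgfadag"]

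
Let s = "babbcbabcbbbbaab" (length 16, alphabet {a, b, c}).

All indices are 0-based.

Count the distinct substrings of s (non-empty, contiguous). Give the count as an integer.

111

sorted suffixes:
  #0 SA[0]=13  'aab'
  #1 SA[1]=14  'ab'
  #2 SA[2]=1  'abbcbabcbbbbaab'
  #3 SA[3]=6  'abcbbbbaab'
  #4 SA[4]=15  'b'
  #5 SA[5]=12  'baab'
  #6 SA[6]=0  'babbcbabcbbbbaab'
  #7 SA[7]=5  'babcbbbbaab'
  #8 SA[8]=11  'bbaab'
  #9 SA[9]=10  'bbbaab'
  #10 SA[10]=9  'bbbbaab'
  #11 SA[11]=2  'bbcbabcbbbbaab'
  #12 SA[12]=3  'bcbabcbbbbaab'
  #13 SA[13]=7  'bcbbbbaab'
  #14 SA[14]=4  'cbabcbbbbaab'
  #15 SA[15]=8  'cbbbbaab'

SA = [13, 14, 1, 6, 15, 12, 0, 5, 11, 10, 9, 2, 3, 7, 4, 8]
i: (SA[i-1],SA[i]) lcp shared
  1: (13,14) 1 'a'
  2: (14,1) 2 'ab'
  3: (1,6) 2 'ab'
  4: (6,15) 0 ''
  5: (15,12) 1 'b'
  6: (12,0) 2 'ba'
  7: (0,5) 3 'bab'
  8: (5,11) 1 'b'
  9: (11,10) 2 'bb'
  10: (10,9) 3 'bbb'
  11: (9,2) 2 'bb'
  12: (2,3) 1 'b'
  13: (3,7) 3 'bcb'
  14: (7,4) 0 ''
  15: (4,8) 2 'cb'

n(n+1)/2 = 16·17/2 = 136
Σ LCP = 0 + 1 + 2 + 2 + 0 + 1 + 2 + 3 + 1 + 2 + 3 + 2 + 1 + 3 + 0 + 2 = 25
distinct = 136 − 25 = 111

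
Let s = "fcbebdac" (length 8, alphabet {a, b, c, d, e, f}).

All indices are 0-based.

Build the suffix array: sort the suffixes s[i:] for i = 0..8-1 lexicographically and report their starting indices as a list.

rank→(start, suffix):
  0 → (6, 'ac')
  1 → (4, 'bdac')
  2 → (2, 'bebdac')
  3 → (7, 'c')
  4 → (1, 'cbebdac')
  5 → (5, 'dac')
  6 → (3, 'ebdac')
  7 → (0, 'fcbebdac')

[6, 4, 2, 7, 1, 5, 3, 0]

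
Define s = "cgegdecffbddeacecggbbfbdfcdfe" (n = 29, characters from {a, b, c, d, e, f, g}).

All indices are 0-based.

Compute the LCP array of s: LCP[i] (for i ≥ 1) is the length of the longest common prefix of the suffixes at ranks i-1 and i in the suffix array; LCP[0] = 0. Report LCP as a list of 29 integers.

sorted suffixes:
  #0 SA[0]=13  'acecggbbfbdfcdfe'
  #1 SA[1]=19  'bbfbdfcdfe'
  #2 SA[2]=9  'bddeacecggbbfbdfcdfe'
  #3 SA[3]=22  'bdfcdfe'
  #4 SA[4]=20  'bfbdfcdfe'
  #5 SA[5]=25  'cdfe'
  #6 SA[6]=14  'cecggbbfbdfcdfe'
  #7 SA[7]=6  'cffbddeacecggbbfbdfcdfe'
  #8 SA[8]=0  'cgegdecffbddeacecggbbfbdfcdfe'
  #9 SA[9]=16  'cggbbfbdfcdfe'
  #10 SA[10]=10  'ddeacecggbbfbdfcdfe'
  #11 SA[11]=11  'deacecggbbfbdfcdfe'
  #12 SA[12]=4  'decffbddeacecggbbfbdfcdfe'
  #13 SA[13]=23  'dfcdfe'
  #14 SA[14]=26  'dfe'
  #15 SA[15]=28  'e'
  #16 SA[16]=12  'eacecggbbfbdfcdfe'
  #17 SA[17]=5  'ecffbddeacecggbbfbdfcdfe'
  #18 SA[18]=15  'ecggbbfbdfcdfe'
  #19 SA[19]=2  'egdecffbddeacecggbbfbdfcdfe'
  #20 SA[20]=8  'fbddeacecggbbfbdfcdfe'
  #21 SA[21]=21  'fbdfcdfe'
  #22 SA[22]=24  'fcdfe'
  #23 SA[23]=27  'fe'
  #24 SA[24]=7  'ffbddeacecggbbfbdfcdfe'
  #25 SA[25]=18  'gbbfbdfcdfe'
  #26 SA[26]=3  'gdecffbddeacecggbbfbdfcdfe'
  #27 SA[27]=1  'gegdecffbddeacecggbbfbdfcdfe'
  #28 SA[28]=17  'ggbbfbdfcdfe'

SA = [13, 19, 9, 22, 20, 25, 14, 6, 0, 16, 10, 11, 4, 23, 26, 28, 12, 5, 15, 2, 8, 21, 24, 27, 7, 18, 3, 1, 17]
[i] adj suffixes → lcp
  [1] 13/19 → 0 ('')
  [2] 19/9 → 1 ('b')
  [3] 9/22 → 2 ('bd')
  [4] 22/20 → 1 ('b')
  [5] 20/25 → 0 ('')
  [6] 25/14 → 1 ('c')
  [7] 14/6 → 1 ('c')
  [8] 6/0 → 1 ('c')
  [9] 0/16 → 2 ('cg')
  [10] 16/10 → 0 ('')
  [11] 10/11 → 1 ('d')
  [12] 11/4 → 2 ('de')
  [13] 4/23 → 1 ('d')
  [14] 23/26 → 2 ('df')
  [15] 26/28 → 0 ('')
  [16] 28/12 → 1 ('e')
  [17] 12/5 → 1 ('e')
  [18] 5/15 → 2 ('ec')
  [19] 15/2 → 1 ('e')
  [20] 2/8 → 0 ('')
  [21] 8/21 → 3 ('fbd')
  [22] 21/24 → 1 ('f')
  [23] 24/27 → 1 ('f')
  [24] 27/7 → 1 ('f')
  [25] 7/18 → 0 ('')
  [26] 18/3 → 1 ('g')
  [27] 3/1 → 1 ('g')
  [28] 1/17 → 1 ('g')

[0, 0, 1, 2, 1, 0, 1, 1, 1, 2, 0, 1, 2, 1, 2, 0, 1, 1, 2, 1, 0, 3, 1, 1, 1, 0, 1, 1, 1]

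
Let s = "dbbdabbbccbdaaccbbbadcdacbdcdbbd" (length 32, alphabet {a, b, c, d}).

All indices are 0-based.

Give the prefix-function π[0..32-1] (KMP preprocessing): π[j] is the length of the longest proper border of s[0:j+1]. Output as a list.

π[0] = 0
j=1 s[j]='b': π[1]=0 (border '')
j=2 s[j]='b': π[2]=0 (border '')
j=3 s[j]='d': π[3]=1 (border 'd')
j=4 s[j]='a': k: 1→0; π[4]=0 (border '')
j=5 s[j]='b': π[5]=0 (border '')
j=6 s[j]='b': π[6]=0 (border '')
j=7 s[j]='b': π[7]=0 (border '')
j=8 s[j]='c': π[8]=0 (border '')
j=9 s[j]='c': π[9]=0 (border '')
j=10 s[j]='b': π[10]=0 (border '')
j=11 s[j]='d': π[11]=1 (border 'd')
j=12 s[j]='a': k: 1→0; π[12]=0 (border '')
j=13 s[j]='a': π[13]=0 (border '')
j=14 s[j]='c': π[14]=0 (border '')
j=15 s[j]='c': π[15]=0 (border '')
j=16 s[j]='b': π[16]=0 (border '')
j=17 s[j]='b': π[17]=0 (border '')
j=18 s[j]='b': π[18]=0 (border '')
j=19 s[j]='a': π[19]=0 (border '')
j=20 s[j]='d': π[20]=1 (border 'd')
j=21 s[j]='c': k: 1→0; π[21]=0 (border '')
j=22 s[j]='d': π[22]=1 (border 'd')
j=23 s[j]='a': k: 1→0; π[23]=0 (border '')
j=24 s[j]='c': π[24]=0 (border '')
j=25 s[j]='b': π[25]=0 (border '')
j=26 s[j]='d': π[26]=1 (border 'd')
j=27 s[j]='c': k: 1→0; π[27]=0 (border '')
j=28 s[j]='d': π[28]=1 (border 'd')
j=29 s[j]='b': π[29]=2 (border 'db')
j=30 s[j]='b': π[30]=3 (border 'dbb')
j=31 s[j]='d': π[31]=4 (border 'dbbd')

[0, 0, 0, 1, 0, 0, 0, 0, 0, 0, 0, 1, 0, 0, 0, 0, 0, 0, 0, 0, 1, 0, 1, 0, 0, 0, 1, 0, 1, 2, 3, 4]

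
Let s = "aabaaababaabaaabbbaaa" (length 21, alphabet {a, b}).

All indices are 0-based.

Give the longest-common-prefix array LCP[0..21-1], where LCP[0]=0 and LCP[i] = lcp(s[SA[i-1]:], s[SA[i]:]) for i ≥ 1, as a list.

[0, 1, 2, 3, 4, 2, 7, 4, 3, 1, 6, 4, 3, 2, 0, 4, 5, 3, 2, 1, 2]

rank | idx | suffix
   0 |  20 | a
   1 |  19 | aa
   2 |  18 | aaa
   3 |   3 | aaababaabaaabbbaaa
   4 |  12 | aaabbbaaa
   5 |   0 | aabaaababaabaaabbbaaa
   6 |   9 | aabaaabbbaaa
   7 |   4 | aababaabaaabbbaaa
   8 |  13 | aabbbaaa
   9 |   1 | abaaababaabaaabbbaaa
  10 |  10 | abaaabbbaaa
  11 |   7 | abaabaaabbbaaa
  12 |   5 | ababaabaaabbbaaa
  13 |  14 | abbbaaa
  14 |  17 | baaa
  15 |   2 | baaababaabaaabbbaaa
  16 |  11 | baaabbbaaa
  17 |   8 | baabaaabbbaaa
  18 |   6 | babaabaaabbbaaa
  19 |  16 | bbaaa
  20 |  15 | bbbaaa

SA = [20, 19, 18, 3, 12, 0, 9, 4, 13, 1, 10, 7, 5, 14, 17, 2, 11, 8, 6, 16, 15]
[i] adj suffixes → lcp
  [1] 20/19 → 1 ('a')
  [2] 19/18 → 2 ('aa')
  [3] 18/3 → 3 ('aaa')
  [4] 3/12 → 4 ('aaab')
  [5] 12/0 → 2 ('aa')
  [6] 0/9 → 7 ('aabaaab')
  [7] 9/4 → 4 ('aaba')
  [8] 4/13 → 3 ('aab')
  [9] 13/1 → 1 ('a')
  [10] 1/10 → 6 ('abaaab')
  [11] 10/7 → 4 ('abaa')
  [12] 7/5 → 3 ('aba')
  [13] 5/14 → 2 ('ab')
  [14] 14/17 → 0 ('')
  [15] 17/2 → 4 ('baaa')
  [16] 2/11 → 5 ('baaab')
  [17] 11/8 → 3 ('baa')
  [18] 8/6 → 2 ('ba')
  [19] 6/16 → 1 ('b')
  [20] 16/15 → 2 ('bb')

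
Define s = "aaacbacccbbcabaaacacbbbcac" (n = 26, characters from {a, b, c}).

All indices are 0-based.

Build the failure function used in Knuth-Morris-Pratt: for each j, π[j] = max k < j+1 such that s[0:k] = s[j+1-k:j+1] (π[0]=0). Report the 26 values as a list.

π[0] = 0
j=1 s[j]='a': π[1]=1 (border 'a')
j=2 s[j]='a': π[2]=2 (border 'aa')
j=3 s[j]='c': k: 2→1→0; π[3]=0 (border '')
j=4 s[j]='b': π[4]=0 (border '')
j=5 s[j]='a': π[5]=1 (border 'a')
j=6 s[j]='c': k: 1→0; π[6]=0 (border '')
j=7 s[j]='c': π[7]=0 (border '')
j=8 s[j]='c': π[8]=0 (border '')
j=9 s[j]='b': π[9]=0 (border '')
j=10 s[j]='b': π[10]=0 (border '')
j=11 s[j]='c': π[11]=0 (border '')
j=12 s[j]='a': π[12]=1 (border 'a')
j=13 s[j]='b': k: 1→0; π[13]=0 (border '')
j=14 s[j]='a': π[14]=1 (border 'a')
j=15 s[j]='a': π[15]=2 (border 'aa')
j=16 s[j]='a': π[16]=3 (border 'aaa')
j=17 s[j]='c': π[17]=4 (border 'aaac')
j=18 s[j]='a': k: 4→0; π[18]=1 (border 'a')
j=19 s[j]='c': k: 1→0; π[19]=0 (border '')
j=20 s[j]='b': π[20]=0 (border '')
j=21 s[j]='b': π[21]=0 (border '')
j=22 s[j]='b': π[22]=0 (border '')
j=23 s[j]='c': π[23]=0 (border '')
j=24 s[j]='a': π[24]=1 (border 'a')
j=25 s[j]='c': k: 1→0; π[25]=0 (border '')

[0, 1, 2, 0, 0, 1, 0, 0, 0, 0, 0, 0, 1, 0, 1, 2, 3, 4, 1, 0, 0, 0, 0, 0, 1, 0]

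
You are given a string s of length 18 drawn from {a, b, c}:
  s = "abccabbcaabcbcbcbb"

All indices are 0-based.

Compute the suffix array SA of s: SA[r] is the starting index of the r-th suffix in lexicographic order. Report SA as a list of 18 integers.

sorted suffixes:
  #0 SA[0]=8  'aabcbcbcbb'
  #1 SA[1]=4  'abbcaabcbcbcbb'
  #2 SA[2]=9  'abcbcbcbb'
  #3 SA[3]=0  'abccabbcaabcbcbcbb'
  #4 SA[4]=17  'b'
  #5 SA[5]=16  'bb'
  #6 SA[6]=5  'bbcaabcbcbcbb'
  #7 SA[7]=6  'bcaabcbcbcbb'
  #8 SA[8]=14  'bcbb'
  #9 SA[9]=12  'bcbcbb'
  #10 SA[10]=10  'bcbcbcbb'
  #11 SA[11]=1  'bccabbcaabcbcbcbb'
  #12 SA[12]=7  'caabcbcbcbb'
  #13 SA[13]=3  'cabbcaabcbcbcbb'
  #14 SA[14]=15  'cbb'
  #15 SA[15]=13  'cbcbb'
  #16 SA[16]=11  'cbcbcbb'
  #17 SA[17]=2  'ccabbcaabcbcbcbb'

[8, 4, 9, 0, 17, 16, 5, 6, 14, 12, 10, 1, 7, 3, 15, 13, 11, 2]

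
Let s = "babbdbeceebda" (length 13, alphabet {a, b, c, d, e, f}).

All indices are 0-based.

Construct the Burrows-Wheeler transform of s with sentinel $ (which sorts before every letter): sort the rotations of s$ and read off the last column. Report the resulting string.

adb$aebdebbebc

rank  rotation        last
    0  $babbdbeceebda  a
    1  a$babbdbeceebd  d
    2  abbdbeceebda$b  b
    3  babbdbeceebda$  $
    4  bbdbeceebda$ba  a
    5  bda$babbdbecee  e
    6  bdbeceebda$bab  b
    7  beceebda$babbd  d
    8  ceebda$babbdbe  e
    9  da$babbdbeceeb  b
   10  dbeceebda$babb  b
   11  ebda$babbdbece  e
   12  eceebda$babbdb  b
   13  eebda$babbdbec  c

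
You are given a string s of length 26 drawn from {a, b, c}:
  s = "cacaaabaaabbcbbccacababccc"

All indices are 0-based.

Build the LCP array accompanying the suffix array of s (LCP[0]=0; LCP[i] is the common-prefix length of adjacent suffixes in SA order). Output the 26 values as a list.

rank | idx | suffix
   0 |   3 | aaabaaabbcbbccacababccc
   1 |   7 | aaabbcbbccacababccc
   2 |   4 | aabaaabbcbbccacababccc
   3 |   8 | aabbcbbccacababccc
   4 |   5 | abaaabbcbbccacababccc
   5 |  19 | ababccc
   6 |   9 | abbcbbccacababccc
   7 |  21 | abccc
   8 |   1 | acaaabaaabbcbbccacababccc
   9 |  17 | acababccc
  10 |   6 | baaabbcbbccacababccc
  11 |  20 | babccc
  12 |  10 | bbcbbccacababccc
  13 |  13 | bbccacababccc
  14 |  11 | bcbbccacababccc
  15 |  14 | bccacababccc
  16 |  22 | bccc
  17 |  25 | c
  18 |   2 | caaabaaabbcbbccacababccc
  19 |  18 | cababccc
  20 |   0 | cacaaabaaabbcbbccacababccc
  21 |  16 | cacababccc
  22 |  12 | cbbccacababccc
  23 |  24 | cc
  24 |  15 | ccacababccc
  25 |  23 | ccc

SA = [3, 7, 4, 8, 5, 19, 9, 21, 1, 17, 6, 20, 10, 13, 11, 14, 22, 25, 2, 18, 0, 16, 12, 24, 15, 23]
rank  pair      lcp
   1  s[3:],s[7:]  4  'aaab'
   2  s[7:],s[4:]  2  'aa'
   3  s[4:],s[8:]  3  'aab'
   4  s[8:],s[5:]  1  'a'
   5  s[5:],s[19:]  3  'aba'
   6  s[19:],s[9:]  2  'ab'
   7  s[9:],s[21:]  2  'ab'
   8  s[21:],s[1:]  1  'a'
   9  s[1:],s[17:]  3  'aca'
  10  s[17:],s[6:]  0  ''
  11  s[6:],s[20:]  2  'ba'
  12  s[20:],s[10:]  1  'b'
  13  s[10:],s[13:]  3  'bbc'
  14  s[13:],s[11:]  1  'b'
  15  s[11:],s[14:]  2  'bc'
  16  s[14:],s[22:]  3  'bcc'
  17  s[22:],s[25:]  0  ''
  18  s[25:],s[2:]  1  'c'
  19  s[2:],s[18:]  2  'ca'
  20  s[18:],s[0:]  2  'ca'
  21  s[0:],s[16:]  4  'caca'
  22  s[16:],s[12:]  1  'c'
  23  s[12:],s[24:]  1  'c'
  24  s[24:],s[15:]  2  'cc'
  25  s[15:],s[23:]  2  'cc'

[0, 4, 2, 3, 1, 3, 2, 2, 1, 3, 0, 2, 1, 3, 1, 2, 3, 0, 1, 2, 2, 4, 1, 1, 2, 2]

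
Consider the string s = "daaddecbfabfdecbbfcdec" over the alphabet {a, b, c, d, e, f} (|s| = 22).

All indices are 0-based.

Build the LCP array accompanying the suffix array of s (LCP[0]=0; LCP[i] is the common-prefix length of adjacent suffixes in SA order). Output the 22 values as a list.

rank→(start, suffix):
  0 → (1, 'aaddecbfabfdecbbfcdec')
  1 → (9, 'abfdecbbfcdec')
  2 → (2, 'addecbfabfdecbbfcdec')
  3 → (15, 'bbfcdec')
  4 → (7, 'bfabfdecbbfcdec')
  5 → (16, 'bfcdec')
  6 → (10, 'bfdecbbfcdec')
  7 → (21, 'c')
  8 → (14, 'cbbfcdec')
  9 → (6, 'cbfabfdecbbfcdec')
  10 → (18, 'cdec')
  11 → (0, 'daaddecbfabfdecbbfcdec')
  12 → (3, 'ddecbfabfdecbbfcdec')
  13 → (19, 'dec')
  14 → (12, 'decbbfcdec')
  15 → (4, 'decbfabfdecbbfcdec')
  16 → (20, 'ec')
  17 → (13, 'ecbbfcdec')
  18 → (5, 'ecbfabfdecbbfcdec')
  19 → (8, 'fabfdecbbfcdec')
  20 → (17, 'fcdec')
  21 → (11, 'fdecbbfcdec')

SA = [1, 9, 2, 15, 7, 16, 10, 21, 14, 6, 18, 0, 3, 19, 12, 4, 20, 13, 5, 8, 17, 11]
[i] adj suffixes → lcp
  [1] 1/9 → 1 ('a')
  [2] 9/2 → 1 ('a')
  [3] 2/15 → 0 ('')
  [4] 15/7 → 1 ('b')
  [5] 7/16 → 2 ('bf')
  [6] 16/10 → 2 ('bf')
  [7] 10/21 → 0 ('')
  [8] 21/14 → 1 ('c')
  [9] 14/6 → 2 ('cb')
  [10] 6/18 → 1 ('c')
  [11] 18/0 → 0 ('')
  [12] 0/3 → 1 ('d')
  [13] 3/19 → 1 ('d')
  [14] 19/12 → 3 ('dec')
  [15] 12/4 → 4 ('decb')
  [16] 4/20 → 0 ('')
  [17] 20/13 → 2 ('ec')
  [18] 13/5 → 3 ('ecb')
  [19] 5/8 → 0 ('')
  [20] 8/17 → 1 ('f')
  [21] 17/11 → 1 ('f')

[0, 1, 1, 0, 1, 2, 2, 0, 1, 2, 1, 0, 1, 1, 3, 4, 0, 2, 3, 0, 1, 1]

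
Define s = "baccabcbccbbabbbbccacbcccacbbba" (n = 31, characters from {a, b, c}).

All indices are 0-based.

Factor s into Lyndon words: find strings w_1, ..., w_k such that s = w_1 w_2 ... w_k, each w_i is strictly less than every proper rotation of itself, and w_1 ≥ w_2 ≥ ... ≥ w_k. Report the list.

emit factor 1: 'b' (i=0, period=1)
emit factor 2: 'acc' (i=1, period=3)
emit factor 3: 'abcbccbb' (i=4, period=8)
emit factor 4: 'abbbbccacbcccacbbb' (i=12, period=18)
emit factor 5: 'a' (i=30, period=1)

["b", "acc", "abcbccbb", "abbbbccacbcccacbbb", "a"]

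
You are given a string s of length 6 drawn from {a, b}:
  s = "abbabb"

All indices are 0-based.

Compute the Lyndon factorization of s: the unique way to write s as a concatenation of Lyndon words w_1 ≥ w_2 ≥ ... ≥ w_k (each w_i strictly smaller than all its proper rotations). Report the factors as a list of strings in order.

emit factor 1: 'abb' (i=0, period=3)
emit factor 2: 'abb' (i=3, period=3)

["abb", "abb"]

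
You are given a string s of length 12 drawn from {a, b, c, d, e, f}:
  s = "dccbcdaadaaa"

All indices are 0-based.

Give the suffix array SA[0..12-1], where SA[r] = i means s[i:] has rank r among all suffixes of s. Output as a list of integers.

[11, 10, 9, 6, 7, 3, 2, 1, 4, 8, 5, 0]

rank | idx | suffix
   0 |  11 | a
   1 |  10 | aa
   2 |   9 | aaa
   3 |   6 | aadaaa
   4 |   7 | adaaa
   5 |   3 | bcdaadaaa
   6 |   2 | cbcdaadaaa
   7 |   1 | ccbcdaadaaa
   8 |   4 | cdaadaaa
   9 |   8 | daaa
  10 |   5 | daadaaa
  11 |   0 | dccbcdaadaaa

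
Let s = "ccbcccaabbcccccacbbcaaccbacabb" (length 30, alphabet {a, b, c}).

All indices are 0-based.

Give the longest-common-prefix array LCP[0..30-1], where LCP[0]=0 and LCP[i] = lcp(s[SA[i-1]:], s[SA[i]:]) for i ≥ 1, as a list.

rank | idx | suffix
   0 |   6 | aabbcccccacbbcaaccbacabb
   1 |  20 | aaccbacabb
   2 |  27 | abb
   3 |   7 | abbcccccacbbcaaccbacabb
   4 |  25 | acabb
   5 |  15 | acbbcaaccbacabb
   6 |  21 | accbacabb
   7 |  29 | b
   8 |  24 | bacabb
   9 |  28 | bb
  10 |  17 | bbcaaccbacabb
  11 |   8 | bbcccccacbbcaaccbacabb
  12 |  18 | bcaaccbacabb
  13 |   2 | bcccaabbcccccacbbcaaccbacabb
  14 |   9 | bcccccacbbcaaccbacabb
  15 |   5 | caabbcccccacbbcaaccbacabb
  16 |  19 | caaccbacabb
  17 |  26 | cabb
  18 |  14 | cacbbcaaccbacabb
  19 |  23 | cbacabb
  20 |  16 | cbbcaaccbacabb
  21 |   1 | cbcccaabbcccccacbbcaaccbacabb
  22 |   4 | ccaabbcccccacbbcaaccbacabb
  23 |  13 | ccacbbcaaccbacabb
  24 |  22 | ccbacabb
  25 |   0 | ccbcccaabbcccccacbbcaaccbacabb
  26 |   3 | cccaabbcccccacbbcaaccbacabb
  27 |  12 | cccacbbcaaccbacabb
  28 |  11 | ccccacbbcaaccbacabb
  29 |  10 | cccccacbbcaaccbacabb

SA = [6, 20, 27, 7, 25, 15, 21, 29, 24, 28, 17, 8, 18, 2, 9, 5, 19, 26, 14, 23, 16, 1, 4, 13, 22, 0, 3, 12, 11, 10]
i: (SA[i-1],SA[i]) lcp shared
  1: (6,20) 2 'aa'
  2: (20,27) 1 'a'
  3: (27,7) 3 'abb'
  4: (7,25) 1 'a'
  5: (25,15) 2 'ac'
  6: (15,21) 2 'ac'
  7: (21,29) 0 ''
  8: (29,24) 1 'b'
  9: (24,28) 1 'b'
  10: (28,17) 2 'bb'
  11: (17,8) 3 'bbc'
  12: (8,18) 1 'b'
  13: (18,2) 2 'bc'
  14: (2,9) 4 'bccc'
  15: (9,5) 0 ''
  16: (5,19) 3 'caa'
  17: (19,26) 2 'ca'
  18: (26,14) 2 'ca'
  19: (14,23) 1 'c'
  20: (23,16) 2 'cb'
  21: (16,1) 2 'cb'
  22: (1,4) 1 'c'
  23: (4,13) 3 'cca'
  24: (13,22) 2 'cc'
  25: (22,0) 3 'ccb'
  26: (0,3) 2 'cc'
  27: (3,12) 4 'ccca'
  28: (12,11) 3 'ccc'
  29: (11,10) 4 'cccc'

[0, 2, 1, 3, 1, 2, 2, 0, 1, 1, 2, 3, 1, 2, 4, 0, 3, 2, 2, 1, 2, 2, 1, 3, 2, 3, 2, 4, 3, 4]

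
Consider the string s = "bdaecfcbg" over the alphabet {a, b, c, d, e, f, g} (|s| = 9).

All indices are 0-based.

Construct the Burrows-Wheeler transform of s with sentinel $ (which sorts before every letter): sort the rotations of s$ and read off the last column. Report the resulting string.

gd$cfebacb

rank  rotation    last
    0  $bdaecfcbg  g
    1  aecfcbg$bd  d
    2  bdaecfcbg$  $
    3  bg$bdaecfc  c
    4  cbg$bdaecf  f
    5  cfcbg$bdae  e
    6  daecfcbg$b  b
    7  ecfcbg$bda  a
    8  fcbg$bdaec  c
    9  g$bdaecfcb  b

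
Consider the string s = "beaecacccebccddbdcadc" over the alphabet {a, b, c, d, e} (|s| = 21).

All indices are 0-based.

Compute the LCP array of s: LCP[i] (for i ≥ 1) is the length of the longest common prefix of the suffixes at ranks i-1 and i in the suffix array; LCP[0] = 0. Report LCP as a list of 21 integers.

rank→(start, suffix):
  0 → (5, 'acccebccddbdcadc')
  1 → (18, 'adc')
  2 → (2, 'aecacccebccddbdcadc')
  3 → (10, 'bccddbdcadc')
  4 → (15, 'bdcadc')
  5 → (0, 'beaecacccebccddbdcadc')
  6 → (20, 'c')
  7 → (4, 'cacccebccddbdcadc')
  8 → (17, 'cadc')
  9 → (6, 'cccebccddbdcadc')
  10 → (11, 'ccddbdcadc')
  11 → (7, 'ccebccddbdcadc')
  12 → (12, 'cddbdcadc')
  13 → (8, 'cebccddbdcadc')
  14 → (14, 'dbdcadc')
  15 → (19, 'dc')
  16 → (16, 'dcadc')
  17 → (13, 'ddbdcadc')
  18 → (1, 'eaecacccebccddbdcadc')
  19 → (9, 'ebccddbdcadc')
  20 → (3, 'ecacccebccddbdcadc')

SA = [5, 18, 2, 10, 15, 0, 20, 4, 17, 6, 11, 7, 12, 8, 14, 19, 16, 13, 1, 9, 3]
[i] adj suffixes → lcp
  [1] 5/18 → 1 ('a')
  [2] 18/2 → 1 ('a')
  [3] 2/10 → 0 ('')
  [4] 10/15 → 1 ('b')
  [5] 15/0 → 1 ('b')
  [6] 0/20 → 0 ('')
  [7] 20/4 → 1 ('c')
  [8] 4/17 → 2 ('ca')
  [9] 17/6 → 1 ('c')
  [10] 6/11 → 2 ('cc')
  [11] 11/7 → 2 ('cc')
  [12] 7/12 → 1 ('c')
  [13] 12/8 → 1 ('c')
  [14] 8/14 → 0 ('')
  [15] 14/19 → 1 ('d')
  [16] 19/16 → 2 ('dc')
  [17] 16/13 → 1 ('d')
  [18] 13/1 → 0 ('')
  [19] 1/9 → 1 ('e')
  [20] 9/3 → 1 ('e')

[0, 1, 1, 0, 1, 1, 0, 1, 2, 1, 2, 2, 1, 1, 0, 1, 2, 1, 0, 1, 1]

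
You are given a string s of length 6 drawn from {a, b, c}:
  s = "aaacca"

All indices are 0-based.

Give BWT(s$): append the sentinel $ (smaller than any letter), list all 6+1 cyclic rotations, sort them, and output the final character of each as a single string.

ac$aaca

rank  rotation last
    0  $aaacca  a
    1  a$aaacc  c
    2  aaacca$  $
    3  aacca$a  a
    4  acca$aa  a
    5  ca$aaac  c
    6  cca$aaa  a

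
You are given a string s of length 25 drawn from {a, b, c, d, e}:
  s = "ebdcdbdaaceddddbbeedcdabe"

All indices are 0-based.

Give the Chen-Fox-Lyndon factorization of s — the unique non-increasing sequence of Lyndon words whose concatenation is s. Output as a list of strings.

emit factor 1: 'e' (i=0, period=1)
emit factor 2: 'bdcd' (i=1, period=4)
emit factor 3: 'bd' (i=5, period=2)
emit factor 4: 'aaceddddbbeedcdabe' (i=7, period=18)

["e", "bdcd", "bd", "aaceddddbbeedcdabe"]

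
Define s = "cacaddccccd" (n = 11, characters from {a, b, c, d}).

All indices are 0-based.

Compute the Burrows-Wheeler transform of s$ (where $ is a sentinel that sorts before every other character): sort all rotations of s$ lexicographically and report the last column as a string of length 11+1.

dcc$adccccda

rank  rotation      last
    0  $cacaddccccd  d
    1  acaddccccd$c  c
    2  addccccd$cac  c
    3  cacaddccccd$  $
    4  caddccccd$ca  a
    5  ccccd$cacadd  d
    6  cccd$cacaddc  c
    7  ccd$cacaddcc  c
    8  cd$cacaddccc  c
    9  d$cacaddcccc  c
   10  dccccd$cacad  d
   11  ddccccd$caca  a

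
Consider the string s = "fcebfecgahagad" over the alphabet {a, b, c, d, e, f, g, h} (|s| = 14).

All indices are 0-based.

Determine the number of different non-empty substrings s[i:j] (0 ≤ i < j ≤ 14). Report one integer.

98

rank→(start, suffix):
  0 → (12, 'ad')
  1 → (10, 'agad')
  2 → (8, 'ahagad')
  3 → (3, 'bfecgahagad')
  4 → (1, 'cebfecgahagad')
  5 → (6, 'cgahagad')
  6 → (13, 'd')
  7 → (2, 'ebfecgahagad')
  8 → (5, 'ecgahagad')
  9 → (0, 'fcebfecgahagad')
  10 → (4, 'fecgahagad')
  11 → (11, 'gad')
  12 → (7, 'gahagad')
  13 → (9, 'hagad')

SA = [12, 10, 8, 3, 1, 6, 13, 2, 5, 0, 4, 11, 7, 9]
[i] adj suffixes → lcp
  [1] 12/10 → 1 ('a')
  [2] 10/8 → 1 ('a')
  [3] 8/3 → 0 ('')
  [4] 3/1 → 0 ('')
  [5] 1/6 → 1 ('c')
  [6] 6/13 → 0 ('')
  [7] 13/2 → 0 ('')
  [8] 2/5 → 1 ('e')
  [9] 5/0 → 0 ('')
  [10] 0/4 → 1 ('f')
  [11] 4/11 → 0 ('')
  [12] 11/7 → 2 ('ga')
  [13] 7/9 → 0 ('')

n(n+1)/2 = 14·15/2 = 105
Σ LCP = 0 + 1 + 1 + 0 + 0 + 1 + 0 + 0 + 1 + 0 + 1 + 0 + 2 + 0 = 7
distinct = 105 − 7 = 98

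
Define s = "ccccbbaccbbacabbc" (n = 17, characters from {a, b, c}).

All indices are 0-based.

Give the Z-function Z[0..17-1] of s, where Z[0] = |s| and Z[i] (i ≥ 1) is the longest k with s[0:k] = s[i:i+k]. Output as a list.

[17, 3, 2, 1, 0, 0, 0, 2, 1, 0, 0, 0, 1, 0, 0, 0, 1]

Z[0]=17
i=1: outside box; Z[1]=3 scan→box=[1,4)
i=2: min(r-i=2, Z[1]=3)=2; Z[2]=2
i=3: min(r-i=1, Z[2]=2)=1; Z[3]=1
i=4: outside box; Z[4]=0
i=5: outside box; Z[5]=0
i=6: outside box; Z[6]=0
i=7: outside box; Z[7]=2 scan→box=[7,9)
i=8: min(r-i=1, Z[1]=3)=1; Z[8]=1
i=9: outside box; Z[9]=0
i=10: outside box; Z[10]=0
i=11: outside box; Z[11]=0
i=12: outside box; Z[12]=1 scan→box=[12,13)
i=13: outside box; Z[13]=0
i=14: outside box; Z[14]=0
i=15: outside box; Z[15]=0
i=16: outside box; Z[16]=1 scan→box=[16,17)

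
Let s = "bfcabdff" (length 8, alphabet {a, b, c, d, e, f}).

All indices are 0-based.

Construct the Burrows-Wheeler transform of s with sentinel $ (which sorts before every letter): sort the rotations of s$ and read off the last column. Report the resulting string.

rank  rotation   last
    0  $bfcabdff  f
    1  abdff$bfc  c
    2  bdff$bfca  a
    3  bfcabdff$  $
    4  cabdff$bf  f
    5  dff$bfcab  b
    6  f$bfcabdf  f
    7  fcabdff$b  b
    8  ff$bfcabd  d

fca$fbfbd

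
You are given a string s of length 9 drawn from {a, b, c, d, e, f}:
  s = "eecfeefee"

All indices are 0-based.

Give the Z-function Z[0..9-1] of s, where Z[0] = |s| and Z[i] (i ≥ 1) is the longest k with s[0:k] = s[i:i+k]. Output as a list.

Z[0]=9
i=1: fresh scan; Z[1]=1 scan→box=[1,2)
i=2: fresh scan; Z[2]=0
i=3: fresh scan; Z[3]=0
i=4: fresh scan; Z[4]=2 scan→box=[4,6)
i=5: min(r-i=1, Z[1]=1)=1; Z[5]=1
i=6: fresh scan; Z[6]=0
i=7: fresh scan; Z[7]=2 scan→box=[7,9)
i=8: min(r-i=1, Z[1]=1)=1; Z[8]=1

[9, 1, 0, 0, 2, 1, 0, 2, 1]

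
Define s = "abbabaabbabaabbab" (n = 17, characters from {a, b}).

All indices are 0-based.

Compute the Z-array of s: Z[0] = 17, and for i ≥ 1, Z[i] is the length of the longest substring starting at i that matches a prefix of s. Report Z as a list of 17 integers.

Z[0]=17
i=1: fresh scan; Z[1]=0
i=2: fresh scan; Z[2]=0
i=3: fresh scan; Z[3]=2 extend→box=[3,5)
i=4: min(r-i=1, Z[1]=0)=0; Z[4]=0
i=5: fresh scan; Z[5]=1 extend→box=[5,6)
i=6: fresh scan; Z[6]=11 extend→box=[6,17)
i=7: min(r-i=10, Z[1]=0)=0; Z[7]=0
i=8: min(r-i=9, Z[2]=0)=0; Z[8]=0
i=9: min(r-i=8, Z[3]=2)=2; Z[9]=2
i=10: min(r-i=7, Z[4]=0)=0; Z[10]=0
i=11: min(r-i=6, Z[5]=1)=1; Z[11]=1
i=12: min(r-i=5, Z[6]=11)=5; Z[12]=5
i=13: min(r-i=4, Z[7]=0)=0; Z[13]=0
i=14: min(r-i=3, Z[8]=0)=0; Z[14]=0
i=15: min(r-i=2, Z[9]=2)=2; Z[15]=2
i=16: min(r-i=1, Z[10]=0)=0; Z[16]=0

[17, 0, 0, 2, 0, 1, 11, 0, 0, 2, 0, 1, 5, 0, 0, 2, 0]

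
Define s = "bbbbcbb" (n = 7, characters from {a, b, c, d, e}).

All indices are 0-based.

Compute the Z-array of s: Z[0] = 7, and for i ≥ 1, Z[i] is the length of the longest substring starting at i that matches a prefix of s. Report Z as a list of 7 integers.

[7, 3, 2, 1, 0, 2, 1]

Z[0]=7
i=1: i≥r, start 0; Z[1]=3 extend→box=[1,4)
i=2: min(r-i=2, Z[1]=3)=2; Z[2]=2
i=3: min(r-i=1, Z[2]=2)=1; Z[3]=1
i=4: i≥r, start 0; Z[4]=0
i=5: i≥r, start 0; Z[5]=2 extend→box=[5,7)
i=6: min(r-i=1, Z[1]=3)=1; Z[6]=1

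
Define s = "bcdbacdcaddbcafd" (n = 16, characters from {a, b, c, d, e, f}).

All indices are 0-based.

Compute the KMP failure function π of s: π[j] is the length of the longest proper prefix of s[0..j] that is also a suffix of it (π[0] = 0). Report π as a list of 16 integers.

[0, 0, 0, 1, 0, 0, 0, 0, 0, 0, 0, 1, 2, 0, 0, 0]

π[0] = 0
j=1 s[j]='c': π[1]=0 (border '')
j=2 s[j]='d': π[2]=0 (border '')
j=3 s[j]='b': π[3]=1 (border 'b')
j=4 s[j]='a': k: 1→0; π[4]=0 (border '')
j=5 s[j]='c': π[5]=0 (border '')
j=6 s[j]='d': π[6]=0 (border '')
j=7 s[j]='c': π[7]=0 (border '')
j=8 s[j]='a': π[8]=0 (border '')
j=9 s[j]='d': π[9]=0 (border '')
j=10 s[j]='d': π[10]=0 (border '')
j=11 s[j]='b': π[11]=1 (border 'b')
j=12 s[j]='c': π[12]=2 (border 'bc')
j=13 s[j]='a': k: 2→0; π[13]=0 (border '')
j=14 s[j]='f': π[14]=0 (border '')
j=15 s[j]='d': π[15]=0 (border '')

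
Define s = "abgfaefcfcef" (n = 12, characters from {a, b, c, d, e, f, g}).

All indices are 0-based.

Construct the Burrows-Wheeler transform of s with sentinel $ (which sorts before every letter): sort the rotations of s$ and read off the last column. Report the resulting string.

f$faffcaegceb

rank  rotation       last
    0  $abgfaefcfcef  f
    1  abgfaefcfcef$  $
    2  aefcfcef$abgf  f
    3  bgfaefcfcef$a  a
    4  cef$abgfaefcf  f
    5  cfcef$abgfaef  f
    6  ef$abgfaefcfc  c
    7  efcfcef$abgfa  a
    8  f$abgfaefcfce  e
    9  faefcfcef$abg  g
   10  fcef$abgfaefc  c
   11  fcfcef$abgfae  e
   12  gfaefcfcef$ab  b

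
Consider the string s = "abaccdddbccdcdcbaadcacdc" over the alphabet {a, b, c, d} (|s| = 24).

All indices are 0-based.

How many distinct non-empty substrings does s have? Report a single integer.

rank→(start, suffix):
  0 → (16, 'aadcacdc')
  1 → (0, 'abaccdddbccdcdcbaadcacdc')
  2 → (2, 'accdddbccdcdcbaadcacdc')
  3 → (20, 'acdc')
  4 → (17, 'adcacdc')
  5 → (15, 'baadcacdc')
  6 → (1, 'baccdddbccdcdcbaadcacdc')
  7 → (8, 'bccdcdcbaadcacdc')
  8 → (23, 'c')
  9 → (19, 'cacdc')
  10 → (14, 'cbaadcacdc')
  11 → (9, 'ccdcdcbaadcacdc')
  12 → (3, 'ccdddbccdcdcbaadcacdc')
  13 → (21, 'cdc')
  14 → (12, 'cdcbaadcacdc')
  15 → (10, 'cdcdcbaadcacdc')
  16 → (4, 'cdddbccdcdcbaadcacdc')
  17 → (7, 'dbccdcdcbaadcacdc')
  18 → (22, 'dc')
  19 → (18, 'dcacdc')
  20 → (13, 'dcbaadcacdc')
  21 → (11, 'dcdcbaadcacdc')
  22 → (6, 'ddbccdcdcbaadcacdc')
  23 → (5, 'dddbccdcdcbaadcacdc')

SA = [16, 0, 2, 20, 17, 15, 1, 8, 23, 19, 14, 9, 3, 21, 12, 10, 4, 7, 22, 18, 13, 11, 6, 5]
i: (SA[i-1],SA[i]) lcp shared
  1: (16,0) 1 'a'
  2: (0,2) 1 'a'
  3: (2,20) 2 'ac'
  4: (20,17) 1 'a'
  5: (17,15) 0 ''
  6: (15,1) 2 'ba'
  7: (1,8) 1 'b'
  8: (8,23) 0 ''
  9: (23,19) 1 'c'
  10: (19,14) 1 'c'
  11: (14,9) 1 'c'
  12: (9,3) 3 'ccd'
  13: (3,21) 1 'c'
  14: (21,12) 3 'cdc'
  15: (12,10) 3 'cdc'
  16: (10,4) 2 'cd'
  17: (4,7) 0 ''
  18: (7,22) 1 'd'
  19: (22,18) 2 'dc'
  20: (18,13) 2 'dc'
  21: (13,11) 2 'dc'
  22: (11,6) 1 'd'
  23: (6,5) 2 'dd'

n(n+1)/2 = 24·25/2 = 300
Σ LCP = 0 + 1 + 1 + 2 + 1 + 0 + 2 + 1 + 0 + 1 + 1 + 1 + 3 + 1 + 3 + 3 + 2 + 0 + 1 + 2 + 2 + 2 + 1 + 2 = 33
distinct = 300 − 33 = 267

267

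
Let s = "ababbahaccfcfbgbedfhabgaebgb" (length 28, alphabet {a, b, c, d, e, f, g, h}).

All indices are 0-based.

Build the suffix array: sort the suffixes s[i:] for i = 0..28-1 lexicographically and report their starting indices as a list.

[0, 2, 20, 7, 23, 5, 27, 1, 4, 3, 15, 21, 25, 13, 8, 11, 9, 17, 24, 16, 12, 10, 18, 22, 26, 14, 19, 6]

rank→(start, suffix):
  0 → (0, 'ababbahaccfcfbgbedfhabgaebgb')
  1 → (2, 'abbahaccfcfbgbedfhabgaebgb')
  2 → (20, 'abgaebgb')
  3 → (7, 'accfcfbgbedfhabgaebgb')
  4 → (23, 'aebgb')
  5 → (5, 'ahaccfcfbgbedfhabgaebgb')
  6 → (27, 'b')
  7 → (1, 'babbahaccfcfbgbedfhabgaebgb')
  8 → (4, 'bahaccfcfbgbedfhabgaebgb')
  9 → (3, 'bbahaccfcfbgbedfhabgaebgb')
  10 → (15, 'bedfhabgaebgb')
  11 → (21, 'bgaebgb')
  12 → (25, 'bgb')
  13 → (13, 'bgbedfhabgaebgb')
  14 → (8, 'ccfcfbgbedfhabgaebgb')
  15 → (11, 'cfbgbedfhabgaebgb')
  16 → (9, 'cfcfbgbedfhabgaebgb')
  17 → (17, 'dfhabgaebgb')
  18 → (24, 'ebgb')
  19 → (16, 'edfhabgaebgb')
  20 → (12, 'fbgbedfhabgaebgb')
  21 → (10, 'fcfbgbedfhabgaebgb')
  22 → (18, 'fhabgaebgb')
  23 → (22, 'gaebgb')
  24 → (26, 'gb')
  25 → (14, 'gbedfhabgaebgb')
  26 → (19, 'habgaebgb')
  27 → (6, 'haccfcfbgbedfhabgaebgb')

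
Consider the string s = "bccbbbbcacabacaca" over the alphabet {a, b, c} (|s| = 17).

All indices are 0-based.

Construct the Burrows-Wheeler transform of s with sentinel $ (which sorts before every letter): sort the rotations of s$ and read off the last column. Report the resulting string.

rank  rotation            last
    0  $bccbbbbcacabacaca  a
    1  a$bccbbbbcacabacac  c
    2  abacaca$bccbbbbcac  c
    3  aca$bccbbbbcacabac  c
    4  acabacaca$bccbbbbc  c
    5  acaca$bccbbbbcacab  b
    6  bacaca$bccbbbbcaca  a
    7  bbbbcacabacaca$bcc  c
    8  bbbcacabacaca$bccb  b
    9  bbcacabacaca$bccbb  b
   10  bcacabacaca$bccbbb  b
   11  bccbbbbcacabacaca$  $
   12  ca$bccbbbbcacabaca  a
   13  cabacaca$bccbbbbca  a
   14  caca$bccbbbbcacaba  a
   15  cacabacaca$bccbbbb  b
   16  cbbbbcacabacaca$bc  c
   17  ccbbbbcacabacaca$b  b

accccbacbbb$aaabcb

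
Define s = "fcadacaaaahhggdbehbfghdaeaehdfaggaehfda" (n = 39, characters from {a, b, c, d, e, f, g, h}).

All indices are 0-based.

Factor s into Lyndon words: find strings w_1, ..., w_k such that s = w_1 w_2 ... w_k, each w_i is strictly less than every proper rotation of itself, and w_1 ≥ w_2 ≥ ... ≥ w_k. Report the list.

emit factor 1: 'f' (i=0, period=1)
emit factor 2: 'c' (i=1, period=1)
emit factor 3: 'ad' (i=2, period=2)
emit factor 4: 'ac' (i=4, period=2)
emit factor 5: 'aaaahhggdbehbfghdaeaehdfaggaehfd' (i=6, period=32)
emit factor 6: 'a' (i=38, period=1)

["f", "c", "ad", "ac", "aaaahhggdbehbfghdaeaehdfaggaehfd", "a"]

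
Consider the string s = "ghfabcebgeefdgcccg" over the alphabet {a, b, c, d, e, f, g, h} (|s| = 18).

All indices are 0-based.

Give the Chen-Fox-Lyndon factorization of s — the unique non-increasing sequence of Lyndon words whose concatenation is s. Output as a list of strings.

["gh", "f", "abcebgeefdgcccg"]

emit factor 1: 'gh' (i=0, period=2)
emit factor 2: 'f' (i=2, period=1)
emit factor 3: 'abcebgeefdgcccg' (i=3, period=15)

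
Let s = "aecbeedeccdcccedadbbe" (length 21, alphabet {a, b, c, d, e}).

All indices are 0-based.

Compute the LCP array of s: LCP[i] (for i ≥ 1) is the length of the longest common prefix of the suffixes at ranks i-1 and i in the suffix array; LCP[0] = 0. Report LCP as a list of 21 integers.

rank | idx | suffix
   0 |  16 | adbbe
   1 |   0 | aecbeedeccdcccedadbbe
   2 |  18 | bbe
   3 |  19 | be
   4 |   3 | beedeccdcccedadbbe
   5 |   2 | cbeedeccdcccedadbbe
   6 |  11 | cccedadbbe
   7 |   8 | ccdcccedadbbe
   8 |  12 | ccedadbbe
   9 |   9 | cdcccedadbbe
  10 |  13 | cedadbbe
  11 |  15 | dadbbe
  12 |  17 | dbbe
  13 |  10 | dcccedadbbe
  14 |   6 | deccdcccedadbbe
  15 |  20 | e
  16 |   1 | ecbeedeccdcccedadbbe
  17 |   7 | eccdcccedadbbe
  18 |  14 | edadbbe
  19 |   5 | edeccdcccedadbbe
  20 |   4 | eedeccdcccedadbbe

SA = [16, 0, 18, 19, 3, 2, 11, 8, 12, 9, 13, 15, 17, 10, 6, 20, 1, 7, 14, 5, 4]
[i] adj suffixes → lcp
  [1] 16/0 → 1 ('a')
  [2] 0/18 → 0 ('')
  [3] 18/19 → 1 ('b')
  [4] 19/3 → 2 ('be')
  [5] 3/2 → 0 ('')
  [6] 2/11 → 1 ('c')
  [7] 11/8 → 2 ('cc')
  [8] 8/12 → 2 ('cc')
  [9] 12/9 → 1 ('c')
  [10] 9/13 → 1 ('c')
  [11] 13/15 → 0 ('')
  [12] 15/17 → 1 ('d')
  [13] 17/10 → 1 ('d')
  [14] 10/6 → 1 ('d')
  [15] 6/20 → 0 ('')
  [16] 20/1 → 1 ('e')
  [17] 1/7 → 2 ('ec')
  [18] 7/14 → 1 ('e')
  [19] 14/5 → 2 ('ed')
  [20] 5/4 → 1 ('e')

[0, 1, 0, 1, 2, 0, 1, 2, 2, 1, 1, 0, 1, 1, 1, 0, 1, 2, 1, 2, 1]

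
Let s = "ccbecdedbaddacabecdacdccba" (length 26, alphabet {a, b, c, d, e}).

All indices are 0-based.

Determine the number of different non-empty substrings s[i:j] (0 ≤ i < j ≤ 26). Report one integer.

316

rank→(start, suffix):
  0 → (25, 'a')
  1 → (14, 'abecdacdccba')
  2 → (12, 'acabecdacdccba')
  3 → (19, 'acdccba')
  4 → (9, 'addacabecdacdccba')
  5 → (24, 'ba')
  6 → (8, 'baddacabecdacdccba')
  7 → (15, 'becdacdccba')
  8 → (2, 'becdedbaddacabecdacdccba')
  9 → (13, 'cabecdacdccba')
  10 → (23, 'cba')
  11 → (1, 'cbecdedbaddacabecdacdccba')
  12 → (22, 'ccba')
  13 → (0, 'ccbecdedbaddacabecdacdccba')
  14 → (17, 'cdacdccba')
  15 → (20, 'cdccba')
  16 → (4, 'cdedbaddacabecdacdccba')
  17 → (11, 'dacabecdacdccba')
  18 → (18, 'dacdccba')
  19 → (7, 'dbaddacabecdacdccba')
  20 → (21, 'dccba')
  21 → (10, 'ddacabecdacdccba')
  22 → (5, 'dedbaddacabecdacdccba')
  23 → (16, 'ecdacdccba')
  24 → (3, 'ecdedbaddacabecdacdccba')
  25 → (6, 'edbaddacabecdacdccba')

SA = [25, 14, 12, 19, 9, 24, 8, 15, 2, 13, 23, 1, 22, 0, 17, 20, 4, 11, 18, 7, 21, 10, 5, 16, 3, 6]
[i] adj suffixes → lcp
  [1] 25/14 → 1 ('a')
  [2] 14/12 → 1 ('a')
  [3] 12/19 → 2 ('ac')
  [4] 19/9 → 1 ('a')
  [5] 9/24 → 0 ('')
  [6] 24/8 → 2 ('ba')
  [7] 8/15 → 1 ('b')
  [8] 15/2 → 4 ('becd')
  [9] 2/13 → 0 ('')
  [10] 13/23 → 1 ('c')
  [11] 23/1 → 2 ('cb')
  [12] 1/22 → 1 ('c')
  [13] 22/0 → 3 ('ccb')
  [14] 0/17 → 1 ('c')
  [15] 17/20 → 2 ('cd')
  [16] 20/4 → 2 ('cd')
  [17] 4/11 → 0 ('')
  [18] 11/18 → 3 ('dac')
  [19] 18/7 → 1 ('d')
  [20] 7/21 → 1 ('d')
  [21] 21/10 → 1 ('d')
  [22] 10/5 → 1 ('d')
  [23] 5/16 → 0 ('')
  [24] 16/3 → 3 ('ecd')
  [25] 3/6 → 1 ('e')

n(n+1)/2 = 26·27/2 = 351
Σ LCP = 0 + 1 + 1 + 2 + 1 + 0 + 2 + 1 + 4 + 0 + 1 + 2 + 1 + 3 + 1 + 2 + 2 + 0 + 3 + 1 + 1 + 1 + 1 + 0 + 3 + 1 = 35
distinct = 351 − 35 = 316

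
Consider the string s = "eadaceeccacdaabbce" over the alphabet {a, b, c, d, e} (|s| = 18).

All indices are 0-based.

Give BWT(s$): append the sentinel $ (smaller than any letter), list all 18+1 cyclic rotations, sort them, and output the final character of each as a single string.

edacdeabceabacac$ec

rank  rotation             last
    0  $eadaceeccacdaabbce  e
    1  aabbce$eadaceeccacd  d
    2  abbce$eadaceeccacda  a
    3  acdaabbce$eadaceecc  c
    4  aceeccacdaabbce$ead  d
    5  adaceeccacdaabbce$e  e
    6  bbce$eadaceeccacdaa  a
    7  bce$eadaceeccacdaab  b
    8  cacdaabbce$eadaceec  c
    9  ccacdaabbce$eadacee  e
   10  cdaabbce$eadaceecca  a
   11  ce$eadaceeccacdaabb  b
   12  ceeccacdaabbce$eada  a
   13  daabbce$eadaceeccac  c
   14  daceeccacdaabbce$ea  a
   15  e$eadaceeccacdaabbc  c
   16  eadaceeccacdaabbce$  $
   17  eccacdaabbce$eadace  e
   18  eeccacdaabbce$eadac  c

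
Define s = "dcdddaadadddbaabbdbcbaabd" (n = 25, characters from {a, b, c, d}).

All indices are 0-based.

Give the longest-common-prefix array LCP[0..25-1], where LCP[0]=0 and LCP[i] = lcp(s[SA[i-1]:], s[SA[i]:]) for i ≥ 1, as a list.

[0, 3, 2, 1, 2, 1, 2, 0, 4, 1, 1, 1, 2, 0, 1, 0, 1, 2, 1, 2, 1, 1, 2, 2, 3]

rank→(start, suffix):
  0 → (13, 'aabbdbcbaabd')
  1 → (21, 'aabd')
  2 → (5, 'aadadddbaabbdbcbaabd')
  3 → (14, 'abbdbcbaabd')
  4 → (22, 'abd')
  5 → (6, 'adadddbaabbdbcbaabd')
  6 → (8, 'adddbaabbdbcbaabd')
  7 → (12, 'baabbdbcbaabd')
  8 → (20, 'baabd')
  9 → (15, 'bbdbcbaabd')
  10 → (18, 'bcbaabd')
  11 → (23, 'bd')
  12 → (16, 'bdbcbaabd')
  13 → (19, 'cbaabd')
  14 → (1, 'cdddaadadddbaabbdbcbaabd')
  15 → (24, 'd')
  16 → (4, 'daadadddbaabbdbcbaabd')
  17 → (7, 'dadddbaabbdbcbaabd')
  18 → (11, 'dbaabbdbcbaabd')
  19 → (17, 'dbcbaabd')
  20 → (0, 'dcdddaadadddbaabbdbcbaabd')
  21 → (3, 'ddaadadddbaabbdbcbaabd')
  22 → (10, 'ddbaabbdbcbaabd')
  23 → (2, 'dddaadadddbaabbdbcbaabd')
  24 → (9, 'dddbaabbdbcbaabd')

SA = [13, 21, 5, 14, 22, 6, 8, 12, 20, 15, 18, 23, 16, 19, 1, 24, 4, 7, 11, 17, 0, 3, 10, 2, 9]
[i] adj suffixes → lcp
  [1] 13/21 → 3 ('aab')
  [2] 21/5 → 2 ('aa')
  [3] 5/14 → 1 ('a')
  [4] 14/22 → 2 ('ab')
  [5] 22/6 → 1 ('a')
  [6] 6/8 → 2 ('ad')
  [7] 8/12 → 0 ('')
  [8] 12/20 → 4 ('baab')
  [9] 20/15 → 1 ('b')
  [10] 15/18 → 1 ('b')
  [11] 18/23 → 1 ('b')
  [12] 23/16 → 2 ('bd')
  [13] 16/19 → 0 ('')
  [14] 19/1 → 1 ('c')
  [15] 1/24 → 0 ('')
  [16] 24/4 → 1 ('d')
  [17] 4/7 → 2 ('da')
  [18] 7/11 → 1 ('d')
  [19] 11/17 → 2 ('db')
  [20] 17/0 → 1 ('d')
  [21] 0/3 → 1 ('d')
  [22] 3/10 → 2 ('dd')
  [23] 10/2 → 2 ('dd')
  [24] 2/9 → 3 ('ddd')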